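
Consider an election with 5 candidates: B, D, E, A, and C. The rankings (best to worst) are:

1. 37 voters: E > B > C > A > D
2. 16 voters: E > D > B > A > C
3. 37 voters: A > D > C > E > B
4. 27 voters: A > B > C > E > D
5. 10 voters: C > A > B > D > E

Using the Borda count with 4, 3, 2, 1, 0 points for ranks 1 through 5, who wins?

B: 37·3 + 16·2 + 37·0 + 27·3 + 10·2 = 244
D: 37·0 + 16·3 + 37·3 + 27·0 + 10·1 = 169
E: 37·4 + 16·4 + 37·1 + 27·1 + 10·0 = 276
A: 37·1 + 16·1 + 37·4 + 27·4 + 10·3 = 339
C: 37·2 + 16·0 + 37·2 + 27·2 + 10·4 = 242
A has the highest Borda score (339).

A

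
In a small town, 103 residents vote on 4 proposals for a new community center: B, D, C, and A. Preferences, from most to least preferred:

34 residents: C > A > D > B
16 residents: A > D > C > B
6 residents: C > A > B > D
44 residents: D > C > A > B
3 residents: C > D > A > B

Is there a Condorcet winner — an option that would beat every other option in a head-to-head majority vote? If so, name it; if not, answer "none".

Checking pairwise contests:
D beats B 97–6.
A beats D 56–47.
D beats C 60–43.
C beats A 87–16.
Every option loses at least one head-to-head, so there is no Condorcet winner.

none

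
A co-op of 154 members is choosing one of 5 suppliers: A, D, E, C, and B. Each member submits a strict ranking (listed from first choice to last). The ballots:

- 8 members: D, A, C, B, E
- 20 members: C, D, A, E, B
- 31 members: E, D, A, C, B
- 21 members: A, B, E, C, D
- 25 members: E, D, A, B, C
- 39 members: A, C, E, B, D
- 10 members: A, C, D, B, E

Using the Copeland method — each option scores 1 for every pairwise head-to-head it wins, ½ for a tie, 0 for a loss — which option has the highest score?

A: beats E, C, and B; loses to D → score 3.
D: beats A and B; loses to E and C → score 2.
E: beats D and B; ties C; loses to A → score 2.5.
C: beats D and B; ties E; loses to A → score 2.5.
B: loses to A, D, E, and C → score 0.
A has the best pairwise record.

A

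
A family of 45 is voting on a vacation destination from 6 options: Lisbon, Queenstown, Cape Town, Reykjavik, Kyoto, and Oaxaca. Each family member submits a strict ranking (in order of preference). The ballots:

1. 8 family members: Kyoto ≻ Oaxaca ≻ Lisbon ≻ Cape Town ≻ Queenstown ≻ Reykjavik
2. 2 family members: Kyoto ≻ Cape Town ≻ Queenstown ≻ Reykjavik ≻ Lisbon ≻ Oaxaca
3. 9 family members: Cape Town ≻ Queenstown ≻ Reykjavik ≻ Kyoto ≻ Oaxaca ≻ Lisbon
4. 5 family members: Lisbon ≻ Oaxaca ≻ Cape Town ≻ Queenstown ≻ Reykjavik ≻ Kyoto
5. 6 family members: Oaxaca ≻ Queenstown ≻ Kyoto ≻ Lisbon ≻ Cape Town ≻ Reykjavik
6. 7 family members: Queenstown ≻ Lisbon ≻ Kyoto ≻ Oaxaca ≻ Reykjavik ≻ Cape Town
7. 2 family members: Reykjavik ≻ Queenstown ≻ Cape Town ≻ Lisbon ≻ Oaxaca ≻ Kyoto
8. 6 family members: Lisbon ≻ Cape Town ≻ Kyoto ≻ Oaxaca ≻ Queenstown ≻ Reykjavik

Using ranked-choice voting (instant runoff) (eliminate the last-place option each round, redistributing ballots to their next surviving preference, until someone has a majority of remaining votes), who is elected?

Queenstown

Round 1: Lisbon 11, Queenstown 7, Cape Town 9, Reykjavik 2, Kyoto 10, Oaxaca 6. Eliminate Reykjavik.
Round 2: Lisbon 11, Queenstown 9, Cape Town 9, Kyoto 10, Oaxaca 6. Eliminate Oaxaca.
Round 3: Lisbon 11, Queenstown 15, Cape Town 9, Kyoto 10. Eliminate Cape Town.
Round 4: Lisbon 11, Queenstown 24, Kyoto 10. Queenstown has a majority.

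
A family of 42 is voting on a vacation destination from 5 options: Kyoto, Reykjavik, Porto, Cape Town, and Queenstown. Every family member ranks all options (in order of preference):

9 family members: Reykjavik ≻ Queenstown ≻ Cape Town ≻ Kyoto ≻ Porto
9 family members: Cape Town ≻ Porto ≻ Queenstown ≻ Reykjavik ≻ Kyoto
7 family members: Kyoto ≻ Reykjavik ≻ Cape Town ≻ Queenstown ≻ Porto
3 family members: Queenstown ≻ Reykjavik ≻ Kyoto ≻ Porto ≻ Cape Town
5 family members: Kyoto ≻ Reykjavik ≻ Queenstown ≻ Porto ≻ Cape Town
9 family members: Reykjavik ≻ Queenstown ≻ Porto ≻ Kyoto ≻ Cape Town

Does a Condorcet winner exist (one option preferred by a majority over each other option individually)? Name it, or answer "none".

Reykjavik vs Kyoto: 30–12 for Reykjavik.
Reykjavik vs Porto: 33–9 for Reykjavik.
Reykjavik vs Cape Town: 33–9 for Reykjavik.
Reykjavik vs Queenstown: 30–12 for Reykjavik.
Reykjavik beats every other option head-to-head.

Reykjavik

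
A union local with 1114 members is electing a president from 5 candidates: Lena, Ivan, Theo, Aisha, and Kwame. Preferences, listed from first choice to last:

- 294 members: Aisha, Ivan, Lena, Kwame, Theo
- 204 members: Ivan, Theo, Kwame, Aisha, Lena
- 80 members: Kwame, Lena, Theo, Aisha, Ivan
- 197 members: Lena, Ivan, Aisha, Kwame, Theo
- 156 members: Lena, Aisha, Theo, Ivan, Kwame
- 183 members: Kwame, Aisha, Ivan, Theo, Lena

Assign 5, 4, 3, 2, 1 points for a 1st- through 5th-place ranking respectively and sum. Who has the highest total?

Aisha

Lena: 294·3 + 204·1 + 80·4 + 197·5 + 156·5 + 183·1 = 3354
Ivan: 294·4 + 204·5 + 80·1 + 197·4 + 156·2 + 183·3 = 3925
Theo: 294·1 + 204·4 + 80·3 + 197·1 + 156·3 + 183·2 = 2381
Aisha: 294·5 + 204·2 + 80·2 + 197·3 + 156·4 + 183·4 = 3985
Kwame: 294·2 + 204·3 + 80·5 + 197·2 + 156·1 + 183·5 = 3065
Aisha has the highest Borda score (3985).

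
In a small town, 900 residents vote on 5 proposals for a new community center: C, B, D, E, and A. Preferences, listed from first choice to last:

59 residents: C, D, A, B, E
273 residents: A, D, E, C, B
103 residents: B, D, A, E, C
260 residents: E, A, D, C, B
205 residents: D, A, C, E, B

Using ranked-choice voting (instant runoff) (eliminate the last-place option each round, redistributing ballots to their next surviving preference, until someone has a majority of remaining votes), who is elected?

A

Round 1: C 59, B 103, D 205, E 260, A 273. Eliminate C.
Round 2: B 103, D 264, E 260, A 273. Eliminate B.
Round 3: D 367, E 260, A 273. Eliminate E.
Round 4: D 367, A 533. A has a majority.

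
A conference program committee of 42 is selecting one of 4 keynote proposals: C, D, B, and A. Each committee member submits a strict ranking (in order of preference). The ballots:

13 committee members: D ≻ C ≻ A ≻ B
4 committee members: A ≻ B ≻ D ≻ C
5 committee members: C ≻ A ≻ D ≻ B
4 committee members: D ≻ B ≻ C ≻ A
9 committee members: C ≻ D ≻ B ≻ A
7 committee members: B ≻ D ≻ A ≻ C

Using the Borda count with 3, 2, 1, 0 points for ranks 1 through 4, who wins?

C: 13·2 + 4·0 + 5·3 + 4·1 + 9·3 + 7·0 = 72
D: 13·3 + 4·1 + 5·1 + 4·3 + 9·2 + 7·2 = 92
B: 13·0 + 4·2 + 5·0 + 4·2 + 9·1 + 7·3 = 46
A: 13·1 + 4·3 + 5·2 + 4·0 + 9·0 + 7·1 = 42
D has the highest Borda score (92).

D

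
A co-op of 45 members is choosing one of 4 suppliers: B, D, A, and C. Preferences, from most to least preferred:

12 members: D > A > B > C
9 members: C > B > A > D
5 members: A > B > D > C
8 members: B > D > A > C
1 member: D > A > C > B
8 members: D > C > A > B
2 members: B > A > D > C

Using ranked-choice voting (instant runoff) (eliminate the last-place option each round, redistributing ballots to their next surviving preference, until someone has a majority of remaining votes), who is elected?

B

Round 1: B 10, D 21, A 5, C 9. Eliminate A.
Round 2: B 15, D 21, C 9. Eliminate C.
Round 3: B 24, D 21. B has a majority.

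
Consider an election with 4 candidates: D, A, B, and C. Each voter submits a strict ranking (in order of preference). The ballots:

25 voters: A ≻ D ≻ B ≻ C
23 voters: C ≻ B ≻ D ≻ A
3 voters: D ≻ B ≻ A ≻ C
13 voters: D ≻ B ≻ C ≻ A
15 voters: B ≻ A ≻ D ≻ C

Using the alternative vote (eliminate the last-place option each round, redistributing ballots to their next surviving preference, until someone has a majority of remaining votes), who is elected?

Round 1: D 16, A 25, B 15, C 23. Eliminate B.
Round 2: D 16, A 40, C 23. A has a majority.

A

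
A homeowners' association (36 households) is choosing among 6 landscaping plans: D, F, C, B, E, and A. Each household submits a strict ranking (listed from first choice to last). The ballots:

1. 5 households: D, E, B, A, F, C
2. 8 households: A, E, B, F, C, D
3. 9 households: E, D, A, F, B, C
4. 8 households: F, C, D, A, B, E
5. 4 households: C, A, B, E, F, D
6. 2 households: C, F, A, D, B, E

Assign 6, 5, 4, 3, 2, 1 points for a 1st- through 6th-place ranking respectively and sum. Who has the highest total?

A

D: 5·6 + 8·1 + 9·5 + 8·4 + 4·1 + 2·3 = 125
F: 5·2 + 8·3 + 9·3 + 8·6 + 4·2 + 2·5 = 127
C: 5·1 + 8·2 + 9·1 + 8·5 + 4·6 + 2·6 = 106
B: 5·4 + 8·4 + 9·2 + 8·2 + 4·4 + 2·2 = 106
E: 5·5 + 8·5 + 9·6 + 8·1 + 4·3 + 2·1 = 141
A: 5·3 + 8·6 + 9·4 + 8·3 + 4·5 + 2·4 = 151
A has the highest Borda score (151).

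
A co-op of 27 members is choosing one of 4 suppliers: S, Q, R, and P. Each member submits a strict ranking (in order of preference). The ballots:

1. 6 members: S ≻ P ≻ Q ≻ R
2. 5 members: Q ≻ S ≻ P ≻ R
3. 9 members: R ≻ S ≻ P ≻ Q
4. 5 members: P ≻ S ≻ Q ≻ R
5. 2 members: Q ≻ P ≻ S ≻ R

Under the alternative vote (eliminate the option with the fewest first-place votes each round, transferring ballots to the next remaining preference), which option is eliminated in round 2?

Round 1: S 6, Q 7, R 9, P 5. Eliminate P.
Round 2: S 11, Q 7, R 9. Eliminate Q.

Q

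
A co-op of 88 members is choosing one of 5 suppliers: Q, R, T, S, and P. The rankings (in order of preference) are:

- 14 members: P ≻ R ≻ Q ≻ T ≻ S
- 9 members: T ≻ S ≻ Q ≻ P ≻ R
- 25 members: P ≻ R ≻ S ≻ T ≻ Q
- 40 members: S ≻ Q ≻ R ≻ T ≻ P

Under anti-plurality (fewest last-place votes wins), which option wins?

Last-place votes: Q 25, R 9, T 0, S 14, P 40.
T is ranked last by the fewest voters, so T wins.

T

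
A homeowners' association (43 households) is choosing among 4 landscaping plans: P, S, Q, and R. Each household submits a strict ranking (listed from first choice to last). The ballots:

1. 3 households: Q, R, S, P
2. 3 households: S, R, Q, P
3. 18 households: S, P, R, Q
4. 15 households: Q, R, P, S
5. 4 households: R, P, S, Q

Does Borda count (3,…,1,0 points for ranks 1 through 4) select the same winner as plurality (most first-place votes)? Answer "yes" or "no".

no

Borda — scores: P 59, S 70, Q 57, R 72. Winner: R.
Plurality — first-place votes: P 0, S 21, Q 18, R 4. Winner: S.
The two methods disagree.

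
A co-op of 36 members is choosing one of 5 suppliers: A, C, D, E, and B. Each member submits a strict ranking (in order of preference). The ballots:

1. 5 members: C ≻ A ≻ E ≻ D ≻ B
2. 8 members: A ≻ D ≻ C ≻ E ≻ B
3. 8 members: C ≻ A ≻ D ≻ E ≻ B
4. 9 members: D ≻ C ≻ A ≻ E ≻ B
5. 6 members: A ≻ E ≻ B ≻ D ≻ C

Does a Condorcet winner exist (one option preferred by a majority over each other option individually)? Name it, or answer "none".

none

Checking pairwise contests:
C beats A 22–14.
D beats C 23–13.
A beats D 27–9.
A beats E 36–0.
A beats B 36–0.
Every option loses at least one head-to-head, so there is no Condorcet winner.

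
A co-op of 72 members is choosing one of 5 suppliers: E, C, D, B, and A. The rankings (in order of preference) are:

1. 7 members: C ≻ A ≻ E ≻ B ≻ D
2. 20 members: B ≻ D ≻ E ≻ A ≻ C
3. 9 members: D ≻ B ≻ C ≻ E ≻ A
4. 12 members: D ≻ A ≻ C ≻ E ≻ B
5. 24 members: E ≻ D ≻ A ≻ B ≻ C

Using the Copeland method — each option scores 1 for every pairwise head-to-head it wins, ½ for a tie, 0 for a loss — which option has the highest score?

D

E: beats C, B, and A; loses to D → score 3.
C: loses to E, D, B, and A → score 0.
D: beats E, C, B, and A → score 4.
B: beats C; loses to E, D, and A → score 1.
A: beats C and B; loses to E and D → score 2.
D has the best pairwise record.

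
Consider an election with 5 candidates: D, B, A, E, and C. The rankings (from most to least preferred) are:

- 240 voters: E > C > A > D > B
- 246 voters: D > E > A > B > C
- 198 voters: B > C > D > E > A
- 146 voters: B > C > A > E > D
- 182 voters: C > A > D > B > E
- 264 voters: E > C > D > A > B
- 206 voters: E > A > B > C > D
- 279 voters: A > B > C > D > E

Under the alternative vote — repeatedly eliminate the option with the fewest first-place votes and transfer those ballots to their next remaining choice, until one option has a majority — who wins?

Round 1: D 246, B 344, A 279, E 710, C 182. Eliminate C.
Round 2: D 246, B 344, A 461, E 710. Eliminate D.
Round 3: B 344, A 461, E 956. E has a majority.

E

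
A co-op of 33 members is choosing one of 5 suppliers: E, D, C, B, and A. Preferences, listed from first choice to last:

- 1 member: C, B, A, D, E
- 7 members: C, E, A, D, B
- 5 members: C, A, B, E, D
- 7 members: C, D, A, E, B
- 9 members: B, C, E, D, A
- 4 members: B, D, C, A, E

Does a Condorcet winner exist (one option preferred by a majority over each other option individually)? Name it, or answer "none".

C

C vs E: 33–0 for C.
C vs D: 29–4 for C.
C vs B: 20–13 for C.
C vs A: 33–0 for C.
C beats every other option head-to-head.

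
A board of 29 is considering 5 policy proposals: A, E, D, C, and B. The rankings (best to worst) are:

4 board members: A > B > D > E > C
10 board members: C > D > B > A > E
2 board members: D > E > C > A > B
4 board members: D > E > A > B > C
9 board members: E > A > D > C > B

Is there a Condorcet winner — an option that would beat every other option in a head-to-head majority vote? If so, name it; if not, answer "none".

D vs A: 16–13 for D.
D vs E: 20–9 for D.
D vs C: 19–10 for D.
D vs B: 25–4 for D.
D beats every other option head-to-head.

D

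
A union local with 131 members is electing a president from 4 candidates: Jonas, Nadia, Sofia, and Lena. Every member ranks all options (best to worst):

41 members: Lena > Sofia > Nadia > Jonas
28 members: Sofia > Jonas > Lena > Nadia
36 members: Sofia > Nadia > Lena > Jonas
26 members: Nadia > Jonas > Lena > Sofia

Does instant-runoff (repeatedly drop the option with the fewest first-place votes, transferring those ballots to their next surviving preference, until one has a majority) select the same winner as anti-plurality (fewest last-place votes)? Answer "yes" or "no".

Instant-runoff — R1 Jonas 0, Nadia 26, Sofia 64, Lena 41 (Jonas out); R2 Nadia 26, Sofia 64, Lena 41 (Nadia out); R3 Sofia 64, Lena 67 (Lena winner). Winner: Lena.
Anti-plurality — last-place votes: Jonas 77, Nadia 28, Sofia 26, Lena 0. Winner: Lena.
The two methods agree.

yes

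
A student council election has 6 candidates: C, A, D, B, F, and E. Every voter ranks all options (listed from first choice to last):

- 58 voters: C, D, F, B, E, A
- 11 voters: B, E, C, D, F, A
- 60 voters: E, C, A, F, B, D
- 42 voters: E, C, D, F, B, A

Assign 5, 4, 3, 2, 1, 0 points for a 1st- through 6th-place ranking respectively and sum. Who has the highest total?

C

C: 58·5 + 11·3 + 60·4 + 42·4 = 731
A: 58·0 + 11·0 + 60·3 + 42·0 = 180
D: 58·4 + 11·2 + 60·0 + 42·3 = 380
B: 58·2 + 11·5 + 60·1 + 42·1 = 273
F: 58·3 + 11·1 + 60·2 + 42·2 = 389
E: 58·1 + 11·4 + 60·5 + 42·5 = 612
C has the highest Borda score (731).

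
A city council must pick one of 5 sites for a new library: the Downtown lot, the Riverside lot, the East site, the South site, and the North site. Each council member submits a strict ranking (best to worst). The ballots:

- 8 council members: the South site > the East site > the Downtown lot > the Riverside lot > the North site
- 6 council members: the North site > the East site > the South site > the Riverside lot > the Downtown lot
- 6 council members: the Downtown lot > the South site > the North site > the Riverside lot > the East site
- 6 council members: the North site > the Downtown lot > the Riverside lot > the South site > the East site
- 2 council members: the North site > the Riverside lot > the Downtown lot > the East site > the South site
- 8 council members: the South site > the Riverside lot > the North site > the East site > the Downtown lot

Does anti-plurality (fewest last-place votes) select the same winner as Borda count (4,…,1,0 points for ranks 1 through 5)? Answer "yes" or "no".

Anti-plurality — last-place votes: the Downtown lot 14, the Riverside lot 0, the East site 12, the South site 2, the North site 8. Winner: the Riverside lot.
Borda — scores: the Downtown lot 62, the Riverside lot 62, the East site 52, the South site 100, the North site 84. Winner: the South site.
The two methods disagree.

no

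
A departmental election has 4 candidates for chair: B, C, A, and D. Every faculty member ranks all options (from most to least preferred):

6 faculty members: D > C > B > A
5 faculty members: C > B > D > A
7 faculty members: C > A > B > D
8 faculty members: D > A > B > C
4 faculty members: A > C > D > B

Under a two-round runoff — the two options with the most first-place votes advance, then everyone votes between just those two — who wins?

Round 1 first-place votes: B 0, C 12, A 4, D 14.
D and C advance.
Runoff: D is preferred to C by 14 voters; C by 16.
C wins the runoff.

C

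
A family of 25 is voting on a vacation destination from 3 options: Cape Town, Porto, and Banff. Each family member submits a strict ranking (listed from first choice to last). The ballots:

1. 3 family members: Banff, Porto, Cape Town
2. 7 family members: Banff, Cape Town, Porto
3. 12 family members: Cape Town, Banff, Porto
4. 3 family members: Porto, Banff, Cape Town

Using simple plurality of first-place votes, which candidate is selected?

Cape Town

First-place votes: Cape Town 12, Porto 3, Banff 10.
Cape Town has the most first-place votes.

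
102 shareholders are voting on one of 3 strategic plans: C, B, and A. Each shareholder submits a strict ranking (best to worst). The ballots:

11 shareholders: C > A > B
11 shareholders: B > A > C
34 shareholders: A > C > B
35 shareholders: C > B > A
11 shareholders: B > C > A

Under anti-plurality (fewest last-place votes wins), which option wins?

C

Last-place votes: C 11, B 45, A 46.
C is ranked last by the fewest voters, so C wins.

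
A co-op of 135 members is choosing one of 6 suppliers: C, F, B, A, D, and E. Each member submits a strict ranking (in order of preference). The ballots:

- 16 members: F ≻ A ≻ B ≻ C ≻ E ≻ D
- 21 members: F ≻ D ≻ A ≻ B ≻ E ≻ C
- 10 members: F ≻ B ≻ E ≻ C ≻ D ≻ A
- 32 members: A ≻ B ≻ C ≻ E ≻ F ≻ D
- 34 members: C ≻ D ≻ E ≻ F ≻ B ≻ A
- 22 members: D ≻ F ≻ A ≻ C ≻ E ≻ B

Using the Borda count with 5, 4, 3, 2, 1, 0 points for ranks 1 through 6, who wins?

F

C: 16·2 + 21·0 + 10·2 + 32·3 + 34·5 + 22·2 = 362
F: 16·5 + 21·5 + 10·5 + 32·1 + 34·2 + 22·4 = 423
B: 16·3 + 21·2 + 10·4 + 32·4 + 34·1 + 22·0 = 292
A: 16·4 + 21·3 + 10·0 + 32·5 + 34·0 + 22·3 = 353
D: 16·0 + 21·4 + 10·1 + 32·0 + 34·4 + 22·5 = 340
E: 16·1 + 21·1 + 10·3 + 32·2 + 34·3 + 22·1 = 255
F has the highest Borda score (423).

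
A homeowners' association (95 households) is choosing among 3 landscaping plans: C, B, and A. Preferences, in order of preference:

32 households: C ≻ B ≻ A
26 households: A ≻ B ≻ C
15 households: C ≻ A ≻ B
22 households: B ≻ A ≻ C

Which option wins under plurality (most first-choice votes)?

C

First-place votes: C 47, B 22, A 26.
C has the most first-place votes.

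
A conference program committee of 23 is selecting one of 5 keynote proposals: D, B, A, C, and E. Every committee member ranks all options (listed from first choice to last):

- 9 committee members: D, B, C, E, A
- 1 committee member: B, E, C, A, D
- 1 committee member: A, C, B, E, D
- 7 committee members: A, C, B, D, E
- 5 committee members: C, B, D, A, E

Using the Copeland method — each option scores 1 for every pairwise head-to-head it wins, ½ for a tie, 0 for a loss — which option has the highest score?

D: beats A and E; loses to B and C → score 2.
B: beats D, A, and E; loses to C → score 3.
A: beats E; loses to D, B, and C → score 1.
C: beats D, B, A, and E → score 4.
E: loses to D, B, A, and C → score 0.
C has the best pairwise record.

C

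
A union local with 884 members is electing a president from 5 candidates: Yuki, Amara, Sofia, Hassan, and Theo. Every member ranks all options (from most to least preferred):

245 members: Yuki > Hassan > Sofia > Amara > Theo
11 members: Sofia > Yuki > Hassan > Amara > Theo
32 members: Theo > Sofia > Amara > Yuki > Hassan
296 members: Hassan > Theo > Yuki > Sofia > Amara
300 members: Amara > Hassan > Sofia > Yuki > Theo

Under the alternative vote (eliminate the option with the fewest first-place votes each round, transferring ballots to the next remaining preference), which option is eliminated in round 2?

Theo

Round 1: Yuki 245, Amara 300, Sofia 11, Hassan 296, Theo 32. Eliminate Sofia.
Round 2: Yuki 256, Amara 300, Hassan 296, Theo 32. Eliminate Theo.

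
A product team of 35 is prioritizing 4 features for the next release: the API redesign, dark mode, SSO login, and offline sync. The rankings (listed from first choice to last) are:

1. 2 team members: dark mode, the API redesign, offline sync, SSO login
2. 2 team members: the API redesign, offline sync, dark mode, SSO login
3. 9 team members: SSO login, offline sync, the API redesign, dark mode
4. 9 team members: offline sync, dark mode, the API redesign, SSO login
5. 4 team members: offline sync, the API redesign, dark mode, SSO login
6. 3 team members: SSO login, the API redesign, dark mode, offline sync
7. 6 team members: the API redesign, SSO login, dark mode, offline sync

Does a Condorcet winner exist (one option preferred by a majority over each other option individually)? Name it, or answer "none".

Checking pairwise contests:
offline sync beats the API redesign 22–13.
the API redesign beats dark mode 24–11.
the API redesign beats SSO login 23–12.
SSO login beats offline sync 18–17.
Every option loses at least one head-to-head, so there is no Condorcet winner.

none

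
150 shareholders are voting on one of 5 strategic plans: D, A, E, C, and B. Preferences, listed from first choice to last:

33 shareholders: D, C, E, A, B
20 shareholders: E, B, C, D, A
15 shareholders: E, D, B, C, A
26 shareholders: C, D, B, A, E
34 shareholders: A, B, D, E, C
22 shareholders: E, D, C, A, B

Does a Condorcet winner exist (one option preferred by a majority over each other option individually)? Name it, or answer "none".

D

D vs A: 116–34 for D.
D vs E: 93–57 for D.
D vs C: 104–46 for D.
D vs B: 96–54 for D.
D beats every other option head-to-head.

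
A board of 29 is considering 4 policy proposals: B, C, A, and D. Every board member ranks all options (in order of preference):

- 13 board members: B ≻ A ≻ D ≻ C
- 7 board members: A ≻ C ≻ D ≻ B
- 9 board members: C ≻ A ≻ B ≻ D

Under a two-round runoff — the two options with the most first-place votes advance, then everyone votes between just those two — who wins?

Round 1 first-place votes: B 13, C 9, A 7, D 0.
B and C advance.
Runoff: B is preferred to C by 13 voters; C by 16.
C wins the runoff.

C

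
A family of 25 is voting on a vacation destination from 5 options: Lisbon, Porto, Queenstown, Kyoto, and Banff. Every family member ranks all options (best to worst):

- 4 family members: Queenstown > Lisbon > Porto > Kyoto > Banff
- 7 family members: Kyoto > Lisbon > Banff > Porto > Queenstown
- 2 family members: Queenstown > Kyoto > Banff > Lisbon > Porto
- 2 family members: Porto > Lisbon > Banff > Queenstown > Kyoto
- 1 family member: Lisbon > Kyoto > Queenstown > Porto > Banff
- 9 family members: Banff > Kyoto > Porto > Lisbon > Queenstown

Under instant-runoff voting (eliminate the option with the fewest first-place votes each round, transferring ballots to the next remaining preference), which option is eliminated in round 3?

Queenstown

Round 1: Lisbon 1, Porto 2, Queenstown 6, Kyoto 7, Banff 9. Eliminate Lisbon.
Round 2: Porto 2, Queenstown 6, Kyoto 8, Banff 9. Eliminate Porto.
Round 3: Queenstown 6, Kyoto 8, Banff 11. Eliminate Queenstown.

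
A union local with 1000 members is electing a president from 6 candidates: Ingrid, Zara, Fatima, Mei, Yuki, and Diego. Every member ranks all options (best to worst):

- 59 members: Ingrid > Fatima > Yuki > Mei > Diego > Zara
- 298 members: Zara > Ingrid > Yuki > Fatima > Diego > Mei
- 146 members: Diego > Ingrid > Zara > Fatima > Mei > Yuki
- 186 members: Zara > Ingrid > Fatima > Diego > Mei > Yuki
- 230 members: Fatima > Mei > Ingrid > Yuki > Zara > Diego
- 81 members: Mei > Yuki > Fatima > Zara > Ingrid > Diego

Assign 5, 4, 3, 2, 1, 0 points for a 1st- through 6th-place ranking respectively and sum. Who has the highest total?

Ingrid: 59·5 + 298·4 + 146·4 + 186·4 + 230·3 + 81·1 = 3586
Zara: 59·0 + 298·5 + 146·3 + 186·5 + 230·1 + 81·2 = 3250
Fatima: 59·4 + 298·2 + 146·2 + 186·3 + 230·5 + 81·3 = 3075
Mei: 59·2 + 298·0 + 146·1 + 186·1 + 230·4 + 81·5 = 1775
Yuki: 59·3 + 298·3 + 146·0 + 186·0 + 230·2 + 81·4 = 1855
Diego: 59·1 + 298·1 + 146·5 + 186·2 + 230·0 + 81·0 = 1459
Ingrid has the highest Borda score (3586).

Ingrid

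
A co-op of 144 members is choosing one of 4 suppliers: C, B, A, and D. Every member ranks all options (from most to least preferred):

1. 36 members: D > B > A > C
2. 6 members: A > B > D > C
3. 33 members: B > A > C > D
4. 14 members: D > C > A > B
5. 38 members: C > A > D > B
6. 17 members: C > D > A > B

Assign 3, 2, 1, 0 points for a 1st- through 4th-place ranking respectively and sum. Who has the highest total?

D

C: 36·0 + 6·0 + 33·1 + 14·2 + 38·3 + 17·3 = 226
B: 36·2 + 6·2 + 33·3 + 14·0 + 38·0 + 17·0 = 183
A: 36·1 + 6·3 + 33·2 + 14·1 + 38·2 + 17·1 = 227
D: 36·3 + 6·1 + 33·0 + 14·3 + 38·1 + 17·2 = 228
D has the highest Borda score (228).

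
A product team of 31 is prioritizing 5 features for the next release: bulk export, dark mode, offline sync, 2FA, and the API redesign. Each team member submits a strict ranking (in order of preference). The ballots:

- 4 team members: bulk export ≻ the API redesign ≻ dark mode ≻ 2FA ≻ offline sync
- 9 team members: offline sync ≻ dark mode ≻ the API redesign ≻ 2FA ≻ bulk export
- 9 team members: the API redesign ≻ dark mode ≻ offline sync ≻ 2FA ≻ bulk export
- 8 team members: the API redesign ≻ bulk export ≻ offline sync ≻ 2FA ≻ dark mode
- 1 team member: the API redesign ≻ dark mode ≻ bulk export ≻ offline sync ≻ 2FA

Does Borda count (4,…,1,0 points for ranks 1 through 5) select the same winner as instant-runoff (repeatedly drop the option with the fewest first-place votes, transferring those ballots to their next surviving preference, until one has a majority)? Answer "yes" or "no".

Borda — scores: bulk export 42, dark mode 65, offline sync 71, 2FA 30, the API redesign 102. Winner: the API redesign.
Instant-runoff — R1 bulk export 4, dark mode 0, offline sync 9, 2FA 0, the API redesign 18 (the API redesign winner). Winner: the API redesign.
The two methods agree.

yes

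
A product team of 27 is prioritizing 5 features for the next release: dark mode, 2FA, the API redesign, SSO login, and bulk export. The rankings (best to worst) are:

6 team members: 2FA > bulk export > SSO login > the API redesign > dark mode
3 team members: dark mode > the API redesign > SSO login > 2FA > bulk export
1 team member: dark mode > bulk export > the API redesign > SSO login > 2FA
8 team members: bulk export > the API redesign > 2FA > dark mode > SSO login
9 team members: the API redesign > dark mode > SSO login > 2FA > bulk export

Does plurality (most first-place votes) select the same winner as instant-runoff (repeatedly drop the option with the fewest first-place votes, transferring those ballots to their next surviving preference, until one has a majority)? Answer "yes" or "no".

no

Plurality — first-place votes: dark mode 4, 2FA 6, the API redesign 9, SSO login 0, bulk export 8. Winner: the API redesign.
Instant-runoff — R1 dark mode 4, 2FA 6, the API redesign 9, SSO login 0, bulk export 8 (SSO login out); R2 dark mode 4, 2FA 6, the API redesign 9, bulk export 8 (dark mode out); R3 2FA 6, the API redesign 12, bulk export 9 (2FA out); R4 the API redesign 12, bulk export 15 (bulk export winner). Winner: bulk export.
The two methods disagree.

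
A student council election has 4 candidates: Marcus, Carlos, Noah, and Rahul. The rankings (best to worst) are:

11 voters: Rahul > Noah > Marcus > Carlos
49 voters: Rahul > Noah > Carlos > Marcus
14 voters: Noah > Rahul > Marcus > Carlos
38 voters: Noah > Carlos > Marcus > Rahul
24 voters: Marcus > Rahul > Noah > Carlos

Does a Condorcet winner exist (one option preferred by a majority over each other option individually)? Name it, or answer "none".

Rahul vs Marcus: 74–62 for Rahul.
Rahul vs Carlos: 98–38 for Rahul.
Rahul vs Noah: 84–52 for Rahul.
Rahul beats every other option head-to-head.

Rahul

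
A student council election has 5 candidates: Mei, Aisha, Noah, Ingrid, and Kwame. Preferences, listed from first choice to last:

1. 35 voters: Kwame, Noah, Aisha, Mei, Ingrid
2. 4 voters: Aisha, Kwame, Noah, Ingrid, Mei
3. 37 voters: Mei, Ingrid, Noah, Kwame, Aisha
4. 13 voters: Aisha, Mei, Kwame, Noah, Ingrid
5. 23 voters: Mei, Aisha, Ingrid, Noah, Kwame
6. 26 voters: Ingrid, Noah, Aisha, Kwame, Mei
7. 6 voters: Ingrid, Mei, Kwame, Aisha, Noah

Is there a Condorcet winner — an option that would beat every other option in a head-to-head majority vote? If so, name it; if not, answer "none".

none

Checking pairwise contests:
Aisha beats Mei 78–66.
Noah beats Aisha 98–46.
Mei beats Noah 79–65.
Mei beats Ingrid 108–36.
Mei beats Kwame 79–65.
Every option loses at least one head-to-head, so there is no Condorcet winner.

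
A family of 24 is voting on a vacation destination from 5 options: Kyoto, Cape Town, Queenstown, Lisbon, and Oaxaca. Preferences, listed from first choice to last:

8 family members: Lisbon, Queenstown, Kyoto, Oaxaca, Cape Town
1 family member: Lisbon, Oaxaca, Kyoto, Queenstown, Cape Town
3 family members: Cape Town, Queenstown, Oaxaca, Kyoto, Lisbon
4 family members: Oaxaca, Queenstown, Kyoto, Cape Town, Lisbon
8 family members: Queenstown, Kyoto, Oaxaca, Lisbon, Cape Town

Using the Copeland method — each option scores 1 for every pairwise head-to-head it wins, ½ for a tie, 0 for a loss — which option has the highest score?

Kyoto: beats Cape Town, Lisbon, and Oaxaca; loses to Queenstown → score 3.
Cape Town: loses to Kyoto, Queenstown, Lisbon, and Oaxaca → score 0.
Queenstown: beats Kyoto, Cape Town, Lisbon, and Oaxaca → score 4.
Lisbon: beats Cape Town; loses to Kyoto, Queenstown, and Oaxaca → score 1.
Oaxaca: beats Cape Town and Lisbon; loses to Kyoto and Queenstown → score 2.
Queenstown has the best pairwise record.

Queenstown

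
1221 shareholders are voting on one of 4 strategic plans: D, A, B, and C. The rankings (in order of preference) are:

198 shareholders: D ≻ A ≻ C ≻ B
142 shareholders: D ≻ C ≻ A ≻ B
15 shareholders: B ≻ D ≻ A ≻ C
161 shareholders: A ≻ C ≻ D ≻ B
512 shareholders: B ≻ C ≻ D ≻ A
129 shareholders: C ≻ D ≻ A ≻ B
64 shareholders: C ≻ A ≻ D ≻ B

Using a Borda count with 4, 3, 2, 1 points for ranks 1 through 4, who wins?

D: 198·4 + 142·4 + 15·3 + 161·2 + 512·2 + 129·3 + 64·2 = 3266
A: 198·3 + 142·2 + 15·2 + 161·4 + 512·1 + 129·2 + 64·3 = 2514
B: 198·1 + 142·1 + 15·4 + 161·1 + 512·4 + 129·1 + 64·1 = 2802
C: 198·2 + 142·3 + 15·1 + 161·3 + 512·3 + 129·4 + 64·4 = 3628
C has the highest Borda score (3628).

C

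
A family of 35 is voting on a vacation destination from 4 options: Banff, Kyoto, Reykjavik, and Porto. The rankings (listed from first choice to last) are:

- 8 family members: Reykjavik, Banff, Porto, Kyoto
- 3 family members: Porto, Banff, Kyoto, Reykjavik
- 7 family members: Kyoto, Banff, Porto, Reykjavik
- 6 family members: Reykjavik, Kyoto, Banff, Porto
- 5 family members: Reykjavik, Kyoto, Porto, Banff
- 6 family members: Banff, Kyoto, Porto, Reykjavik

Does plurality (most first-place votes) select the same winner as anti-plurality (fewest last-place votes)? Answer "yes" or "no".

Plurality — first-place votes: Banff 6, Kyoto 7, Reykjavik 19, Porto 3. Winner: Reykjavik.
Anti-plurality — last-place votes: Banff 5, Kyoto 8, Reykjavik 16, Porto 6. Winner: Banff.
The two methods disagree.

no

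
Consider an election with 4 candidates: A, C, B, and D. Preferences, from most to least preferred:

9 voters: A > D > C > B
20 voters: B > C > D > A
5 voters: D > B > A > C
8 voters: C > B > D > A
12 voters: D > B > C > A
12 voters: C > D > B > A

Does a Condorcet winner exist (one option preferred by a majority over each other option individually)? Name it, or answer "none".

Checking pairwise contests:
C beats A 52–14.
B beats C 37–29.
D beats B 38–28.
C beats D 40–26.
Every option loses at least one head-to-head, so there is no Condorcet winner.

none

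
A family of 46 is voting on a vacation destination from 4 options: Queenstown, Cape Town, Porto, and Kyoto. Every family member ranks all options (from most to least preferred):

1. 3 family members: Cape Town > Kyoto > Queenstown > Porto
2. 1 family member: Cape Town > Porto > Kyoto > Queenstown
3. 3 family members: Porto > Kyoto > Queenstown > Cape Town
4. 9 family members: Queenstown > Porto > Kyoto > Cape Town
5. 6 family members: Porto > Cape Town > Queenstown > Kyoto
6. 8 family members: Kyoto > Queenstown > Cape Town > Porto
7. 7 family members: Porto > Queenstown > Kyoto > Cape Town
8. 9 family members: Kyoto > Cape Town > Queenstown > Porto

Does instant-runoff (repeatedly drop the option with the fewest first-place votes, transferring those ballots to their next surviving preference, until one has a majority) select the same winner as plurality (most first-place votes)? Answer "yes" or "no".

no

Instant-runoff — R1 Queenstown 9, Cape Town 4, Porto 16, Kyoto 17 (Cape Town out); R2 Queenstown 9, Porto 17, Kyoto 20 (Queenstown out); R3 Porto 26, Kyoto 20 (Porto winner). Winner: Porto.
Plurality — first-place votes: Queenstown 9, Cape Town 4, Porto 16, Kyoto 17. Winner: Kyoto.
The two methods disagree.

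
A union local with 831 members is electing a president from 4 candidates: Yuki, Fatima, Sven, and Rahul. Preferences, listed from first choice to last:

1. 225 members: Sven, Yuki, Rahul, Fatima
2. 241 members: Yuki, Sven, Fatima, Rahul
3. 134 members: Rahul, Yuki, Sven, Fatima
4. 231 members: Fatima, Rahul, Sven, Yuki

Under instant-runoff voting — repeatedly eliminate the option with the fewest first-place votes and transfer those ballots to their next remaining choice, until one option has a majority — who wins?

Round 1: Yuki 241, Fatima 231, Sven 225, Rahul 134. Eliminate Rahul.
Round 2: Yuki 375, Fatima 231, Sven 225. Eliminate Sven.
Round 3: Yuki 600, Fatima 231. Yuki has a majority.

Yuki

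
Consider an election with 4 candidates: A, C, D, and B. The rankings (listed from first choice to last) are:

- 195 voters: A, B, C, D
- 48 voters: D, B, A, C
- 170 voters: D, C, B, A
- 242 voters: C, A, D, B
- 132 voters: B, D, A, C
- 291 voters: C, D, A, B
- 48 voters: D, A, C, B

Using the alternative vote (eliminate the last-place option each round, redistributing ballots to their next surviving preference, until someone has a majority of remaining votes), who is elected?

Round 1: A 195, C 533, D 266, B 132. Eliminate B.
Round 2: A 195, C 533, D 398. Eliminate A.
Round 3: C 728, D 398. C has a majority.

C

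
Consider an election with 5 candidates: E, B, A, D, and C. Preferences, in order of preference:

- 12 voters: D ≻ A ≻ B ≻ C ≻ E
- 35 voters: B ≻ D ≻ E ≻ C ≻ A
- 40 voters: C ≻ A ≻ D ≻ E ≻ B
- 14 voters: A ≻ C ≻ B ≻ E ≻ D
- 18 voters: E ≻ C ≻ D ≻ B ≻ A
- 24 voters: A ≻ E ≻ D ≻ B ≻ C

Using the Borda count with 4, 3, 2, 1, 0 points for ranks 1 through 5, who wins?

E: 12·0 + 35·2 + 40·1 + 14·1 + 18·4 + 24·3 = 268
B: 12·2 + 35·4 + 40·0 + 14·2 + 18·1 + 24·1 = 234
A: 12·3 + 35·0 + 40·3 + 14·4 + 18·0 + 24·4 = 308
D: 12·4 + 35·3 + 40·2 + 14·0 + 18·2 + 24·2 = 317
C: 12·1 + 35·1 + 40·4 + 14·3 + 18·3 + 24·0 = 303
D has the highest Borda score (317).

D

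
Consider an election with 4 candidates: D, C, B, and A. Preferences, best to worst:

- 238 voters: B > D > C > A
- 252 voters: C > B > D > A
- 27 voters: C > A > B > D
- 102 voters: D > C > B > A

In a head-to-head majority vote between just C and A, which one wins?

Voters preferring C to A: 619; preferring A to C: 0.
C wins the head-to-head.

C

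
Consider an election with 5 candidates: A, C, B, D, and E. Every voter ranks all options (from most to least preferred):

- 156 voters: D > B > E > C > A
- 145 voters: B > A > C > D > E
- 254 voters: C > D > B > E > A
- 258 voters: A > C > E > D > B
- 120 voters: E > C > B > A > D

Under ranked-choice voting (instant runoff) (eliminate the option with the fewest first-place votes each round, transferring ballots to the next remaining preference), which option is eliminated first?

Round 1: A 258, C 254, B 145, D 156, E 120. Eliminate E.

E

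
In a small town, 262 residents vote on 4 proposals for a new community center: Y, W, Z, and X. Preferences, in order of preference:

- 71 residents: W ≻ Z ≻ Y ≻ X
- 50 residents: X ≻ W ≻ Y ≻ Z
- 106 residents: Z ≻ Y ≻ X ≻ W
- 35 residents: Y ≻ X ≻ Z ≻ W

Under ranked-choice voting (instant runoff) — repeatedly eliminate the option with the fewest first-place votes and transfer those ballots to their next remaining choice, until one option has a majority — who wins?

Round 1: Y 35, W 71, Z 106, X 50. Eliminate Y.
Round 2: W 71, Z 106, X 85. Eliminate W.
Round 3: Z 177, X 85. Z has a majority.

Z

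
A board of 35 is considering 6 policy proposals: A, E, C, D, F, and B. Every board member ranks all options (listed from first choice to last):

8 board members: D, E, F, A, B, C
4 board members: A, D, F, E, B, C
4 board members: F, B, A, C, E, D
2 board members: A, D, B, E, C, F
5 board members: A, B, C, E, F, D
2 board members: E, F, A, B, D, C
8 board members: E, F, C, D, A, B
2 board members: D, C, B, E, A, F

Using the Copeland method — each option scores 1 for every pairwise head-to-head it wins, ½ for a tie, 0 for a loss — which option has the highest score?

E

A: beats C and B; loses to E, D, and F → score 2.
E: beats A, C, D, F, and B → score 5.
C: loses to A, E, D, F, and B → score 0.
D: beats A, C, and B; loses to E and F → score 3.
F: beats A, C, D, and B; loses to E → score 4.
B: beats C; loses to A, E, D, and F → score 1.
E has the best pairwise record.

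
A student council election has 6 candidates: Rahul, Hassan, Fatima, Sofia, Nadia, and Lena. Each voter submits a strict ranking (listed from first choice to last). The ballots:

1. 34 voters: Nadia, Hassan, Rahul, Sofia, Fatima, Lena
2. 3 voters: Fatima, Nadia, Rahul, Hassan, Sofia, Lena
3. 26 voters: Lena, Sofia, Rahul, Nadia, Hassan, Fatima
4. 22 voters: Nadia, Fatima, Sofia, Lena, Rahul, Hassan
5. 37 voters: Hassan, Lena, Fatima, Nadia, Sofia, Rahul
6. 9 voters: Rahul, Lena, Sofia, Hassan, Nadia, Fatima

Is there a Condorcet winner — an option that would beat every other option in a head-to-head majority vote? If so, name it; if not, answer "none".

none

Checking pairwise contests:
Hassan beats Rahul 71–60.
Nadia beats Hassan 85–46.
Rahul beats Fatima 69–62.
Hassan beats Sofia 74–57.
Lena beats Nadia 72–59.
Hassan beats Lena 74–57.
Every option loses at least one head-to-head, so there is no Condorcet winner.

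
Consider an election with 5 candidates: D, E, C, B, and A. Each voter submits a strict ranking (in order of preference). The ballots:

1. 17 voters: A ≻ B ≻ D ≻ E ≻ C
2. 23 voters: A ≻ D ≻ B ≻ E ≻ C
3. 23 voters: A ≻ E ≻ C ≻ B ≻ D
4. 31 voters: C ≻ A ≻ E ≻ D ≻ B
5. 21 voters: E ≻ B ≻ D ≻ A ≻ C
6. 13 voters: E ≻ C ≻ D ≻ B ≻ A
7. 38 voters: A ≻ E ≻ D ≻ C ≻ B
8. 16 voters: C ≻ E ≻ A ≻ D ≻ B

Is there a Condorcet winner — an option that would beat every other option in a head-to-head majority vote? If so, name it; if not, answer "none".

A

A vs D: 148–34 for A.
A vs E: 132–50 for A.
A vs C: 122–60 for A.
A vs B: 148–34 for A.
A beats every other option head-to-head.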